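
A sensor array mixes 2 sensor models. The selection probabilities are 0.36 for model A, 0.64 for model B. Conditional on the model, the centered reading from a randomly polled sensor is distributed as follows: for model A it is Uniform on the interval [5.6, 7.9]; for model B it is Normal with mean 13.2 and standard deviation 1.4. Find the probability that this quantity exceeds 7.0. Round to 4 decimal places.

0.7809

Conditional on each model, P(X > 7.0): A: 0.391304; B: 0.999995.
By total probability, P(X > 7.0) = 0.36·0.391304 + 0.64·0.999995 = 0.780867.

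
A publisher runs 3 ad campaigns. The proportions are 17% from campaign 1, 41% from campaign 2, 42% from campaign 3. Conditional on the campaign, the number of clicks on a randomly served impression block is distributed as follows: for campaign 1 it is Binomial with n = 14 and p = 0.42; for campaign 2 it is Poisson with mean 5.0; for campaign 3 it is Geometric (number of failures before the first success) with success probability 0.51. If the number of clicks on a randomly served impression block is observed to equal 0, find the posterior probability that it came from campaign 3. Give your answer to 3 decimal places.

Likelihoods P(X=0 | ·): 1: 0.000487519; 2: 0.00673795; 3: 0.51.
Posterior ∝ prior × likelihood. Numerator for 3: 0.42·0.51 = 0.2142.
Normalizing constant: 0.17·0.000487519 + 0.41·0.00673795 + 0.42·0.51 = 0.217045.
P(3 | observation) = 0.2142 / 0.217045 = 0.98689.

0.987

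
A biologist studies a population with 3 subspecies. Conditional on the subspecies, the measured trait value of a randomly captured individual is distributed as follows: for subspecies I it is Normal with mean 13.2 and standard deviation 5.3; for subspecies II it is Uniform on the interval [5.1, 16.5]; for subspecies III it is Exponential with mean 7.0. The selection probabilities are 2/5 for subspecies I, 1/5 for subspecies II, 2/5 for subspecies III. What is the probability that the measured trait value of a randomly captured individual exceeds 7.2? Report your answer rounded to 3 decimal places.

0.655

Conditional on each subspecies, P(X > 7.2): I: 0.871199; II: 0.815789; III: 0.357517.
By total probability, P(X > 7.2) = 0.4·0.871199 + 0.2·0.815789 + 0.4·0.357517 = 0.654644.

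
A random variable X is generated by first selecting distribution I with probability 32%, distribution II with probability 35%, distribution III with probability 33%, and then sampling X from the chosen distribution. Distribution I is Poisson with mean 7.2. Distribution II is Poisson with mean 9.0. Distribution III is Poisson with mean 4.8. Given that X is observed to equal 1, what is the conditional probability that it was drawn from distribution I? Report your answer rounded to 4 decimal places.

0.1136

Likelihoods P(X=1 | ·): I: 0.00537542; II: 0.00111069; III: 0.0395028.
Posterior ∝ prior × likelihood. Numerator for I: 0.32·0.00537542 = 0.00172013.
Normalizing constant: 0.32·0.00537542 + 0.35·0.00111069 + 0.33·0.0395028 = 0.0151448.
P(I | observation) = 0.00172013 / 0.0151448 = 0.113579.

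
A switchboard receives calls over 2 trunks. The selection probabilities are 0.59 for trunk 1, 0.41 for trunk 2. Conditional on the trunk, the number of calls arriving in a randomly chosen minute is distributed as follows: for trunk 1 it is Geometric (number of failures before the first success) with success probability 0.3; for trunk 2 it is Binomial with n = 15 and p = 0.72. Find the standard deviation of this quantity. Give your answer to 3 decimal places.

4.813

Per component, 1: μ=2.33333, E[X²]=13.2222; 2: μ=10.8, E[X²]=119.664.
E[X] = 0.59·2.33333 + 0.41·10.8 = 5.80467.
E[X²] = 0.59·13.2222 + 0.41·119.664 = 56.8634.
Var(X) = E[X²] − (E[X])² = 56.8634 − 33.6942 = 23.1692.
SD(X) = √23.1692 = 4.81344.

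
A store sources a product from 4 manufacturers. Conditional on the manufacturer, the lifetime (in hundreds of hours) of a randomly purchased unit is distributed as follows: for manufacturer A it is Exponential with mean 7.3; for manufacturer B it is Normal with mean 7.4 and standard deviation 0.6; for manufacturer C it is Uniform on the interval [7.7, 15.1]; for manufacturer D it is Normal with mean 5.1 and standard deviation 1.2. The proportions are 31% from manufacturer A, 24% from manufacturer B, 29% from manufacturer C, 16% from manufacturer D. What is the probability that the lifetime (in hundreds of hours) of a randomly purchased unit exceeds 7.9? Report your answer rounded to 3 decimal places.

Conditional on each manufacturer, P(X > 7.9): A: 0.338852; B: 0.202328; C: 0.972973; D: 0.00981533.
By total probability, P(X > 7.9) = 0.31·0.338852 + 0.24·0.202328 + 0.29·0.972973 + 0.16·0.00981533 = 0.437336.

0.437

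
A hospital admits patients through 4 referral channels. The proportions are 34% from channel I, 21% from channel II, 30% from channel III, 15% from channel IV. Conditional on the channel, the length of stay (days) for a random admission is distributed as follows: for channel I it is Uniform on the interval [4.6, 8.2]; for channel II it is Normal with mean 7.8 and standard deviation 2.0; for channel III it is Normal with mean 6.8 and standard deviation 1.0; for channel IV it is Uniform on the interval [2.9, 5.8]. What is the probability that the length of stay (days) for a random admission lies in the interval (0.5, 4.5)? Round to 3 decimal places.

Conditional on each channel, P(0.5 < X < 4.5): I: 0; II: 0.0493403; III: 0.0107241; IV: 0.551724.
By total probability, P(0.5 < X < 4.5) = 0.34·0 + 0.21·0.0493403 + 0.3·0.0107241 + 0.15·0.551724 = 0.0963373.

0.096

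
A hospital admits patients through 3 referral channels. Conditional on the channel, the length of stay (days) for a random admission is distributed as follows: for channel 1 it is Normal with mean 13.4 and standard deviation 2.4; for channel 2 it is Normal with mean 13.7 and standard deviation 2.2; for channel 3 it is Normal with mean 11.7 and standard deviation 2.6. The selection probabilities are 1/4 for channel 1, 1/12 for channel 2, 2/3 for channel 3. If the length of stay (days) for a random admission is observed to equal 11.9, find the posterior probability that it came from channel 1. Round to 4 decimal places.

0.2326

Likelihoods f(11.9 | ·): 1: 0.136734; 2: 0.129755; 3: 0.152986.
Posterior ∝ prior × likelihood. Numerator for 1: 0.25·0.136734 = 0.0341834.
Normalizing constant: 0.25·0.136734 + 0.0833333·0.129755 + 0.666667·0.152986 = 0.146987.
P(1 | observation) = 0.0341834 / 0.146987 = 0.232561.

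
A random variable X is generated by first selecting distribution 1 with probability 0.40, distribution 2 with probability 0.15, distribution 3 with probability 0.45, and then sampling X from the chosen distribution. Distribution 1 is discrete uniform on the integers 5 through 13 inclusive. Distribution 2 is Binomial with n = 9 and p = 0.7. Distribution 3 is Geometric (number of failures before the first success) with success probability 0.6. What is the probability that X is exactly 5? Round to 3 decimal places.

Conditional on each component, P(X = 5): 1: 0.111111; 2: 0.171532; 3: 0.006144.
By total probability, P(X = 5) = 0.4·0.111111 + 0.15·0.171532 + 0.45·0.006144 = 0.0729391.

0.073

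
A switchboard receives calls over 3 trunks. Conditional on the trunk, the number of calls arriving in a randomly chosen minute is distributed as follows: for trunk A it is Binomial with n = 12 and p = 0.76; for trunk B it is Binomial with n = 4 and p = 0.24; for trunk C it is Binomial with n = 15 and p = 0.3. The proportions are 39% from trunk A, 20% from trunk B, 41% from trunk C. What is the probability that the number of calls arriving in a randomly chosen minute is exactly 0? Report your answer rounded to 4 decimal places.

0.0687

Conditional on each trunk, P(X = 0): A: 3.65203e-08; B: 0.333622; C: 0.00474756.
By total probability, P(X = 0) = 0.39·3.65203e-08 + 0.2·0.333622 + 0.41·0.00474756 = 0.0686709.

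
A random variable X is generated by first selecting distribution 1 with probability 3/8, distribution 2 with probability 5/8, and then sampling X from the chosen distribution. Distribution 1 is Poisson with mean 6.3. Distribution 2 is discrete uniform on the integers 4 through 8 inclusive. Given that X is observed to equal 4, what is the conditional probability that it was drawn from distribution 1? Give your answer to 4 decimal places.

Likelihoods P(X=4 | ·): 1: 0.12053; 2: 0.2.
Posterior ∝ prior × likelihood. Numerator for 1: 0.375·0.12053 = 0.0451988.
Normalizing constant: 0.375·0.12053 + 0.625·0.2 = 0.170199.
P(1 | observation) = 0.0451988 / 0.170199 = 0.265565.

0.2656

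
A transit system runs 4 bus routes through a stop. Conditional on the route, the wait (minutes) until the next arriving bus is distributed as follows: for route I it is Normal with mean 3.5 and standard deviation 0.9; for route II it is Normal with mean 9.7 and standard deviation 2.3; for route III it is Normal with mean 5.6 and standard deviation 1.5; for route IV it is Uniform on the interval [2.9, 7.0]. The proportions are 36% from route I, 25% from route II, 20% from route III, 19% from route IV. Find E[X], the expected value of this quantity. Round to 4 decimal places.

Component means — I: 3.5; II: 9.7; III: 5.6; IV: 4.95.
E[X] = 0.36·3.5 + 0.25·9.7 + 0.2·5.6 + 0.19·4.95 = 5.7455.

5.7455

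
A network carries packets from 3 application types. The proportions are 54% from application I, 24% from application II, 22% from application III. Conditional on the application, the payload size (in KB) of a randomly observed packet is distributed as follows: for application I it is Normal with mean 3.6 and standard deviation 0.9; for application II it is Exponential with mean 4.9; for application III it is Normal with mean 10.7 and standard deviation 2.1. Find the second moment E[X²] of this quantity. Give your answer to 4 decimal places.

45.1186

For each component E[X²] = Var + (mean)², giving I: 13.77; II: 48.02; III: 118.9.
Overall E[X²] = 0.54·13.77 + 0.24·48.02 + 0.22·118.9 = 45.1186.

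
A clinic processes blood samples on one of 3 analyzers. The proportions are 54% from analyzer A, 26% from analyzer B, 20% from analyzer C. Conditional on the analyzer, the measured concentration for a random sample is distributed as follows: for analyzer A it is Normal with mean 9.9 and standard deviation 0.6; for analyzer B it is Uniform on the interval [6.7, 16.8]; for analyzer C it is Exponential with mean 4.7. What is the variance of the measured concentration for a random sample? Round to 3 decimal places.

Per component, A: μ=9.9, E[X²]=98.37; B: μ=11.75, E[X²]=146.563; C: μ=4.7, E[X²]=44.18.
E[X] = 0.54·9.9 + 0.26·11.75 + 0.2·4.7 = 9.341.
E[X²] = 0.54·98.37 + 0.26·146.563 + 0.2·44.18 = 100.062.
Var(X) = E[X²] − (E[X])² = 100.062 − 87.2543 = 12.808.

12.808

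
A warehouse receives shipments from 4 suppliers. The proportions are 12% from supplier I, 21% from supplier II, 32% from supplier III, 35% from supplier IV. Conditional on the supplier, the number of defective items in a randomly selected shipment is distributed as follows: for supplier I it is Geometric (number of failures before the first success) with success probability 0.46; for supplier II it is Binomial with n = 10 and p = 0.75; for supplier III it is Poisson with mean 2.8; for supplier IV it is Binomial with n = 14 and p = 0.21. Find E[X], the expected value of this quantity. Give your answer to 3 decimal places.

Component means — I: 1.17391; II: 7.5; III: 2.8; IV: 2.94.
E[X] = 0.12·1.17391 + 0.21·7.5 + 0.32·2.8 + 0.35·2.94 = 3.64087.

3.641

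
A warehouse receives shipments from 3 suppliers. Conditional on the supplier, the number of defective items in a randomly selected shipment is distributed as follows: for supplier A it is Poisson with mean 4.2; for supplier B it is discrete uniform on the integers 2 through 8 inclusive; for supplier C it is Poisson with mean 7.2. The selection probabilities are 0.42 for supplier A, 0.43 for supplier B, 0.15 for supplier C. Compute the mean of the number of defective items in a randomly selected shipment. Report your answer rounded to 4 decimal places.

4.9940

Component means — A: 4.2; B: 5; C: 7.2.
E[X] = 0.42·4.2 + 0.43·5 + 0.15·7.2 = 4.994.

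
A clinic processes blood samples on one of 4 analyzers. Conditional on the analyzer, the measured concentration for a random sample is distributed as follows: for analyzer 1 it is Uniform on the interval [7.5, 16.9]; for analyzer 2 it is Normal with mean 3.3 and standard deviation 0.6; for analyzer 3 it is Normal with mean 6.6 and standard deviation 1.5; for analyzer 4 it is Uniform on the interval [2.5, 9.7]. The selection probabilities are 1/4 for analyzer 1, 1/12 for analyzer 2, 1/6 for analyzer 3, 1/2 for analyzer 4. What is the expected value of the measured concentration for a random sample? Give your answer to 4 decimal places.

Component means — 1: 12.2; 2: 3.3; 3: 6.6; 4: 6.1.
E[X] = 0.25·12.2 + 0.0833333·3.3 + 0.166667·6.6 + 0.5·6.1 = 7.475.

7.4750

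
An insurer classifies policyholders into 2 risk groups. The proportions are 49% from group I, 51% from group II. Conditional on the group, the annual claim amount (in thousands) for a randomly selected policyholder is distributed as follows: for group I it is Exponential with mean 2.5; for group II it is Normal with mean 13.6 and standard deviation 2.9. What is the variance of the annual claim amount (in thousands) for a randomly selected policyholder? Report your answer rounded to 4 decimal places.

38.1418

Per component, I: μ=2.5, E[X²]=12.5; II: μ=13.6, E[X²]=193.37.
E[X] = 0.49·2.5 + 0.51·13.6 = 8.161.
E[X²] = 0.49·12.5 + 0.51·193.37 = 104.744.
Var(X) = E[X²] − (E[X])² = 104.744 − 66.6019 = 38.1418.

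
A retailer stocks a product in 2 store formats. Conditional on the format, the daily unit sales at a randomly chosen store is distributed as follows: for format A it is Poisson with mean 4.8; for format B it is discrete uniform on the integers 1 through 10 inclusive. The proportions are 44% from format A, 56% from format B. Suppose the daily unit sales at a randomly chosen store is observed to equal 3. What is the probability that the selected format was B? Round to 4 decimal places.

Likelihoods P(X=3 | ·): A: 0.151691; B: 0.1.
Posterior ∝ prior × likelihood. Numerator for B: 0.56·0.1 = 0.056.
Normalizing constant: 0.44·0.151691 + 0.56·0.1 = 0.122744.
P(B | observation) = 0.056 / 0.122744 = 0.456234.

0.4562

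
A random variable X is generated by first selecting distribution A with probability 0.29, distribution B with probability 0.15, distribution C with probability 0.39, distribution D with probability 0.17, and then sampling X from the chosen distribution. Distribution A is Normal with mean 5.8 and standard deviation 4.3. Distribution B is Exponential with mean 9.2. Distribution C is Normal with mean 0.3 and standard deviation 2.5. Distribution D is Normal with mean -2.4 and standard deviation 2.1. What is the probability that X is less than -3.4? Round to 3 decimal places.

0.086

Conditional on each component, P(X < -3.4): A: 0.0161962; B: 0; C: 0.0694366; D: 0.316969.
By total probability, P(X < -3.4) = 0.29·0.0161962 + 0.15·0 + 0.39·0.0694366 + 0.17·0.316969 = 0.085662.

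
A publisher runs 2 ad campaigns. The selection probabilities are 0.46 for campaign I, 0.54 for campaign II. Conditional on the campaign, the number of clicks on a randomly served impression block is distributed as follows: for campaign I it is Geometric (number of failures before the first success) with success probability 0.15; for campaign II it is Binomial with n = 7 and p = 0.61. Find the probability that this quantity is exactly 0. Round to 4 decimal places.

0.0697

Conditional on each campaign, P(X = 0): I: 0.15; II: 0.00137231.
By total probability, P(X = 0) = 0.46·0.15 + 0.54·0.00137231 = 0.069741.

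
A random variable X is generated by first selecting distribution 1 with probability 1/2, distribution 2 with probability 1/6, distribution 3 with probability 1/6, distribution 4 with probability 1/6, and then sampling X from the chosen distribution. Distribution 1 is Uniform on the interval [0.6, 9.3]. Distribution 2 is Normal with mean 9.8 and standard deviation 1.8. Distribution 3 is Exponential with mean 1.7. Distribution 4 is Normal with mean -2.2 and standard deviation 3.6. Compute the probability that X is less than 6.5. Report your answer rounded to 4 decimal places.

Conditional on each component, P(X < 6.5): 1: 0.678161; 2: 0.0333765; 3: 0.978149; 4: 0.992168.
By total probability, P(X < 6.5) = 0.5·0.678161 + 0.166667·0.0333765 + 0.166667·0.978149 + 0.166667·0.992168 = 0.67303.

0.6730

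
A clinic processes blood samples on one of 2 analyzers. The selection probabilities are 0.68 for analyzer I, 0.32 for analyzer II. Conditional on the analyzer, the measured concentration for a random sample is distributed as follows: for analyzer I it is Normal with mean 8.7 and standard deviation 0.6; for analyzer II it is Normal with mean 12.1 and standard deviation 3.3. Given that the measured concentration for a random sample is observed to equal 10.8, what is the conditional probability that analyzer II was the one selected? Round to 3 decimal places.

0.973

Likelihoods f(10.8 | ·): I: 0.00145447; II: 0.111866.
Posterior ∝ prior × likelihood. Numerator for II: 0.32·0.111866 = 0.0357971.
Normalizing constant: 0.68·0.00145447 + 0.32·0.111866 = 0.0367861.
P(II | observation) = 0.0357971 / 0.0367861 = 0.973114.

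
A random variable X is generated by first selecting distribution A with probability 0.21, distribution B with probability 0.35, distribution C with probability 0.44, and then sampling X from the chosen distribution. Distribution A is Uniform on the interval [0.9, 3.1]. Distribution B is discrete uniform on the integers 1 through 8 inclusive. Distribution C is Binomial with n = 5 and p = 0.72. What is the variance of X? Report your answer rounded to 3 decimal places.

Per component, A: μ=2, E[X²]=4.40333; B: μ=4.5, E[X²]=25.5; C: μ=3.6, E[X²]=13.968.
E[X] = 0.21·2 + 0.35·4.5 + 0.44·3.6 = 3.579.
E[X²] = 0.21·4.40333 + 0.35·25.5 + 0.44·13.968 = 15.9956.
Var(X) = E[X²] − (E[X])² = 15.9956 − 12.8092 = 3.18638.

3.186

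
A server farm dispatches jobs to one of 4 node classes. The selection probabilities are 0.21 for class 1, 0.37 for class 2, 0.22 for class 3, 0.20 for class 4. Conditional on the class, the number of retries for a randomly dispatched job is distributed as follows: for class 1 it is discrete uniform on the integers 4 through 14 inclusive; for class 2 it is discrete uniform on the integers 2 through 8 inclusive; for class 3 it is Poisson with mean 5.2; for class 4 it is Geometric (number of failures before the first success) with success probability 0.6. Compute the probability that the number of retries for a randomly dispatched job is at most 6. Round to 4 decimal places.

0.6824

Conditional on each class, P(X ≤ 6): 1: 0.272727; 2: 0.714286; 3: 0.732393; 4: 0.998362.
By total probability, P(X ≤ 6) = 0.21·0.272727 + 0.37·0.714286 + 0.22·0.732393 + 0.2·0.998362 = 0.682357.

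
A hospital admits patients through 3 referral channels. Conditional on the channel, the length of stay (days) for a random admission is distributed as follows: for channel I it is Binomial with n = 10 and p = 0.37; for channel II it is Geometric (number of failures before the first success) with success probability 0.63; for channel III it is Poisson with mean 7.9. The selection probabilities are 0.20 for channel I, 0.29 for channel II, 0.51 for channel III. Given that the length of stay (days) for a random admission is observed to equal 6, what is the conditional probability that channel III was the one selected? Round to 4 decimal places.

0.7854

Likelihoods P(X=6 | ·): I: 0.0848774; II: 0.00161641; III: 0.125171.
Posterior ∝ prior × likelihood. Numerator for III: 0.51·0.125171 = 0.0638372.
Normalizing constant: 0.2·0.0848774 + 0.29·0.00161641 + 0.51·0.125171 = 0.0812814.
P(III | observation) = 0.0638372 / 0.0812814 = 0.785385.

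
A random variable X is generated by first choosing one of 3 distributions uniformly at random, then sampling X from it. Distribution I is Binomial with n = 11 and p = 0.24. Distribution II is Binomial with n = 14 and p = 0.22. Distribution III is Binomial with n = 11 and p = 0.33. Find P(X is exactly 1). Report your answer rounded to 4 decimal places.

Conditional on each component, P(X = 1): I: 0.169723; II: 0.121837; III: 0.066169.
By total probability, P(X = 1) = 0.333333·0.169723 + 0.333333·0.121837 + 0.333333·0.066169 = 0.119243.

0.1192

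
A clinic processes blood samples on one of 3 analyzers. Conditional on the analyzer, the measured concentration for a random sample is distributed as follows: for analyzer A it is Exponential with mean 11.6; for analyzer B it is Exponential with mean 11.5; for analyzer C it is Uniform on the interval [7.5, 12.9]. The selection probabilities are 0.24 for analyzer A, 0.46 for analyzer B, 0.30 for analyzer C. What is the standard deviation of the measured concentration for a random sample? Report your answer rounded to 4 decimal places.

9.7074

Per component, A: μ=11.6, E[X²]=269.12; B: μ=11.5, E[X²]=264.5; C: μ=10.2, E[X²]=106.47.
E[X] = 0.24·11.6 + 0.46·11.5 + 0.3·10.2 = 11.134.
E[X²] = 0.24·269.12 + 0.46·264.5 + 0.3·106.47 = 218.2.
Var(X) = E[X²] − (E[X])² = 218.2 − 123.966 = 94.2338.
SD(X) = √94.2338 = 9.70741.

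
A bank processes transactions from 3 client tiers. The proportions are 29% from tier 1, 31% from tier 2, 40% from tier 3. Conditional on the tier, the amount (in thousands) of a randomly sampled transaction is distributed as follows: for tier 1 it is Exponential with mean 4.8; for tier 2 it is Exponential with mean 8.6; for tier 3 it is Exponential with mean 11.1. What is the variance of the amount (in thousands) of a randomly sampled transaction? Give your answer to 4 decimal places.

85.5704

Per component, 1: μ=4.8, E[X²]=46.08; 2: μ=8.6, E[X²]=147.92; 3: μ=11.1, E[X²]=246.42.
E[X] = 0.29·4.8 + 0.31·8.6 + 0.4·11.1 = 8.498.
E[X²] = 0.29·46.08 + 0.31·147.92 + 0.4·246.42 = 157.786.
Var(X) = E[X²] − (E[X])² = 157.786 − 72.216 = 85.5704.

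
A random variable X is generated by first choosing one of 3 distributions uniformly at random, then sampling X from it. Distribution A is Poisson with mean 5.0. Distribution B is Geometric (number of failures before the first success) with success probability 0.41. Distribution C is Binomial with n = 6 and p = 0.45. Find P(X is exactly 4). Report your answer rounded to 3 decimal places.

0.137

Conditional on each component, P(X = 4): A: 0.175467; B: 0.0496812; C: 0.186066.
By total probability, P(X = 4) = 0.333333·0.175467 + 0.333333·0.0496812 + 0.333333·0.186066 = 0.137071.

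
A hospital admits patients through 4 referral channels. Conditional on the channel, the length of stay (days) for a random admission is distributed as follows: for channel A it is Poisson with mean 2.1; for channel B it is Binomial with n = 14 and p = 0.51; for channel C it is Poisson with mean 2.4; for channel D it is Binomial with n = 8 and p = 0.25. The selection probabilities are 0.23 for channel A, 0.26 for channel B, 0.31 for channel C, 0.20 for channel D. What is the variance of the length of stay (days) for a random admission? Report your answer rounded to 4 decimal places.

7.1572

Per component, A: μ=2.1, E[X²]=6.51; B: μ=7.14, E[X²]=54.4782; C: μ=2.4, E[X²]=8.16; D: μ=2, E[X²]=5.5.
E[X] = 0.23·2.1 + 0.26·7.14 + 0.31·2.4 + 0.2·2 = 3.4834.
E[X²] = 0.23·6.51 + 0.26·54.4782 + 0.31·8.16 + 0.2·5.5 = 19.2912.
Var(X) = E[X²] − (E[X])² = 19.2912 − 12.1341 = 7.15716.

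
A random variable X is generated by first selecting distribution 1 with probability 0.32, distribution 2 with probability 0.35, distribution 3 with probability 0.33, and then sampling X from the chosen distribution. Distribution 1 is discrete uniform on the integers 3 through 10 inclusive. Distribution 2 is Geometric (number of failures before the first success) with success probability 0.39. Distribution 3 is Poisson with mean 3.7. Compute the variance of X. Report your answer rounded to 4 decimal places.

Per component, 1: μ=6.5, E[X²]=47.5; 2: μ=1.5641, E[X²]=6.45694; 3: μ=3.7, E[X²]=17.39.
E[X] = 0.32·6.5 + 0.35·1.5641 + 0.33·3.7 = 3.84844.
E[X²] = 0.32·47.5 + 0.35·6.45694 + 0.33·17.39 = 23.1986.
Var(X) = E[X²] − (E[X])² = 23.1986 − 14.8105 = 8.38817.

8.3882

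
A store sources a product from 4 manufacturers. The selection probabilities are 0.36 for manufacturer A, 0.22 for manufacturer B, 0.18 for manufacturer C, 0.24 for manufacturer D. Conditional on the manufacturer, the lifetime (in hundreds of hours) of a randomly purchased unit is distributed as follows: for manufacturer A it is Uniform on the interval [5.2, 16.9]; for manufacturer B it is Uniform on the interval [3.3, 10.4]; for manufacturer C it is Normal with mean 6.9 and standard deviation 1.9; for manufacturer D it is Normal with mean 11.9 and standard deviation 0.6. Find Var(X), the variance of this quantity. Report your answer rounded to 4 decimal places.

10.7692

Per component, A: μ=11.05, E[X²]=133.51; B: μ=6.85, E[X²]=51.1233; C: μ=6.9, E[X²]=51.22; D: μ=11.9, E[X²]=141.97.
E[X] = 0.36·11.05 + 0.22·6.85 + 0.18·6.9 + 0.24·11.9 = 9.583.
E[X²] = 0.36·133.51 + 0.22·51.1233 + 0.18·51.22 + 0.24·141.97 = 102.603.
Var(X) = E[X²] − (E[X])² = 102.603 − 91.8339 = 10.7692.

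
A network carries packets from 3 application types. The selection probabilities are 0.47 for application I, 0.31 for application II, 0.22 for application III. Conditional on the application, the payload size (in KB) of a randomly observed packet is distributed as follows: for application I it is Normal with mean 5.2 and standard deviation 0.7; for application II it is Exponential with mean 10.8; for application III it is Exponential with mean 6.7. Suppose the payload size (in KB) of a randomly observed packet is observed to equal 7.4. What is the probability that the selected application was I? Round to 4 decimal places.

Likelihoods f(7.4 | ·): I: 0.00408253; II: 0.0466664; III: 0.0494603.
Posterior ∝ prior × likelihood. Numerator for I: 0.47·0.00408253 = 0.00191879.
Normalizing constant: 0.47·0.00408253 + 0.31·0.0466664 + 0.22·0.0494603 = 0.0272666.
P(I | observation) = 0.00191879 / 0.0272666 = 0.0703713.

0.0704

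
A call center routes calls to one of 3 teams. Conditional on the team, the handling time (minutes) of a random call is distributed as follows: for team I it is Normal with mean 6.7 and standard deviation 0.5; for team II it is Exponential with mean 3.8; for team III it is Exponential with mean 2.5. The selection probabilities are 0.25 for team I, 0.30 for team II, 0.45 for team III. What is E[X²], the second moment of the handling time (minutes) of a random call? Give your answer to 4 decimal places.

25.5740

For each component E[X²] = Var + (mean)², giving I: 45.14; II: 28.88; III: 12.5.
Overall E[X²] = 0.25·45.14 + 0.3·28.88 + 0.45·12.5 = 25.574.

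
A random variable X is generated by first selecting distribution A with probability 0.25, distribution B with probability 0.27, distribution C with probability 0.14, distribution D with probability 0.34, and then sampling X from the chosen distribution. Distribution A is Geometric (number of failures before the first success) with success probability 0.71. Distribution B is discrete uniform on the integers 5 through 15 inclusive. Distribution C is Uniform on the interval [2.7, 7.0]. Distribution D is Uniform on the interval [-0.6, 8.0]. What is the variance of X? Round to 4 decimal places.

17.6853

Per component, A: μ=0.408451, E[X²]=0.742115; B: μ=10, E[X²]=110; C: μ=4.85, E[X²]=25.0633; D: μ=3.7, E[X²]=19.8533.
E[X] = 0.25·0.408451 + 0.27·10 + 0.14·4.85 + 0.34·3.7 = 4.73911.
E[X²] = 0.25·0.742115 + 0.27·110 + 0.14·25.0633 + 0.34·19.8533 = 40.1445.
Var(X) = E[X²] − (E[X])² = 40.1445 − 22.4592 = 17.6853.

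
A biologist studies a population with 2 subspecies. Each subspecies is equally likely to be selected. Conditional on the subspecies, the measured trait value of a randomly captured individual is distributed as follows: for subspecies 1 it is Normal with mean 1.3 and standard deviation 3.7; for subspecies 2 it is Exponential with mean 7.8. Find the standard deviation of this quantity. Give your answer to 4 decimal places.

Per component, 1: μ=1.3, E[X²]=15.38; 2: μ=7.8, E[X²]=121.68.
E[X] = 0.5·1.3 + 0.5·7.8 = 4.55.
E[X²] = 0.5·15.38 + 0.5·121.68 = 68.53.
Var(X) = E[X²] − (E[X])² = 68.53 − 20.7025 = 47.8275.
SD(X) = √47.8275 = 6.91574.

6.9157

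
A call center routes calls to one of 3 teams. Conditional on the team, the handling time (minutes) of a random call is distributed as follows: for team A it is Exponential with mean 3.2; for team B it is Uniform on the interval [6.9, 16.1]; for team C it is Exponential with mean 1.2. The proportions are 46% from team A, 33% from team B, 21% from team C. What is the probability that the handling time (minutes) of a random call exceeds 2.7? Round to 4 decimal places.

0.5500

Conditional on each team, P(X > 2.7): A: 0.430095; B: 1; C: 0.105399.
By total probability, P(X > 2.7) = 0.46·0.430095 + 0.33·1 + 0.21·0.105399 = 0.549977.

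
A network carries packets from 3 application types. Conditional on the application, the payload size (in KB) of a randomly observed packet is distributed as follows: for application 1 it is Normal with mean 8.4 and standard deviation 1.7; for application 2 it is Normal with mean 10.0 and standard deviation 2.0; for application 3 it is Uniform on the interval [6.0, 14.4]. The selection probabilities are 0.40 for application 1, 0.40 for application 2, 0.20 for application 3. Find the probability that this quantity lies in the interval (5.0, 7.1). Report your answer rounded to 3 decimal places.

0.133

Conditional on each application, P(5.0 < X < 7.1): 1: 0.199473; 2: 0.0673196; 3: 0.130952.
By total probability, P(5.0 < X < 7.1) = 0.4·0.199473 + 0.4·0.0673196 + 0.2·0.130952 = 0.132908.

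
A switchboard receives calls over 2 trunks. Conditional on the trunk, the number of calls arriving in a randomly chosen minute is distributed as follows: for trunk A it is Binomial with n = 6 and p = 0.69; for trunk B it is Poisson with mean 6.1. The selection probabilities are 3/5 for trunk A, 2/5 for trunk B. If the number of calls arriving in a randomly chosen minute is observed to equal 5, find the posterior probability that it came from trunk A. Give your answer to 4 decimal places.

Likelihoods P(X=5 | ·): A: 0.29091; B: 0.15786.
Posterior ∝ prior × likelihood. Numerator for A: 0.6·0.29091 = 0.174546.
Normalizing constant: 0.6·0.29091 + 0.4·0.15786 = 0.23769.
P(A | observation) = 0.174546 / 0.23769 = 0.734343.

0.7343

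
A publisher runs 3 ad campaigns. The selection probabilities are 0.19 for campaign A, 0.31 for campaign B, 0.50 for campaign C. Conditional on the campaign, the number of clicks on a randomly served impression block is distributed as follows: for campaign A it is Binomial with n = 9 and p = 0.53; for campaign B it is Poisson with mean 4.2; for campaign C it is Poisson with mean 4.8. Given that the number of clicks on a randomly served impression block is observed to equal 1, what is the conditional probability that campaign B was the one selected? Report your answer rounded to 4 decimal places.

0.4712

Likelihoods P(X=1 | ·): A: 0.011358; B: 0.0629814; C: 0.0395028.
Posterior ∝ prior × likelihood. Numerator for B: 0.31·0.0629814 = 0.0195242.
Normalizing constant: 0.19·0.011358 + 0.31·0.0629814 + 0.5·0.0395028 = 0.0414337.
P(B | observation) = 0.0195242 / 0.0414337 = 0.471217.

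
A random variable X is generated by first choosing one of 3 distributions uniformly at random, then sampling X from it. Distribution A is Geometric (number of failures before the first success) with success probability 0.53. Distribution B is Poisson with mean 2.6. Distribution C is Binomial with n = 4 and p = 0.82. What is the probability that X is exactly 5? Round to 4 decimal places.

0.0286

Conditional on each component, P(X = 5): A: 0.0121553; B: 0.0735394; C: 0.
By total probability, P(X = 5) = 0.333333·0.0121553 + 0.333333·0.0735394 + 0.333333·0 = 0.0285649.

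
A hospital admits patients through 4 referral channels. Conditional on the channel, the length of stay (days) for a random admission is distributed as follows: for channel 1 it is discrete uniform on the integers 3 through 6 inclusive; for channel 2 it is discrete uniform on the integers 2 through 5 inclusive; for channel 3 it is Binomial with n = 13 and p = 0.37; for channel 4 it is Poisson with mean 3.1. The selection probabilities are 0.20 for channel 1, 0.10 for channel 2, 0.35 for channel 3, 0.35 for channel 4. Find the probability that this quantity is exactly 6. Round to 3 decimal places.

0.130

Conditional on each channel, P(X = 6): 1: 0.25; 2: 0; 3: 0.173425; 4: 0.0555296.
By total probability, P(X = 6) = 0.2·0.25 + 0.1·0 + 0.35·0.173425 + 0.35·0.0555296 = 0.130134.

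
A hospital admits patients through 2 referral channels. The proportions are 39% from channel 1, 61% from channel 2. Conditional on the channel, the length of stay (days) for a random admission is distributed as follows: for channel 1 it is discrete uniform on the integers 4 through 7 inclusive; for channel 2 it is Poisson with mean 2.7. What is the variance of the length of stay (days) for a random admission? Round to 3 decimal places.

4.000

Per component, 1: μ=5.5, E[X²]=31.5; 2: μ=2.7, E[X²]=9.99.
E[X] = 0.39·5.5 + 0.61·2.7 = 3.792.
E[X²] = 0.39·31.5 + 0.61·9.99 = 18.3789.
Var(X) = E[X²] − (E[X])² = 18.3789 − 14.3793 = 3.99964.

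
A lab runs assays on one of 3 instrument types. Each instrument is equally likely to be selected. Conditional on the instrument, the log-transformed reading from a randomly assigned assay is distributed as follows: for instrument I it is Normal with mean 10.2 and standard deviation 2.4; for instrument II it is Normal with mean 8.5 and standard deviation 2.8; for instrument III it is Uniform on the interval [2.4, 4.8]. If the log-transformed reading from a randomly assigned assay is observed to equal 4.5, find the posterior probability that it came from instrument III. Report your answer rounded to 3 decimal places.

Likelihoods f(4.5 | ·): I: 0.00990496; II: 0.0513564; III: 0.416667.
Posterior ∝ prior × likelihood. Numerator for III: 0.333333·0.416667 = 0.138889.
Normalizing constant: 0.333333·0.00990496 + 0.333333·0.0513564 + 0.333333·0.416667 = 0.159309.
P(III | observation) = 0.138889 / 0.159309 = 0.871819.

0.872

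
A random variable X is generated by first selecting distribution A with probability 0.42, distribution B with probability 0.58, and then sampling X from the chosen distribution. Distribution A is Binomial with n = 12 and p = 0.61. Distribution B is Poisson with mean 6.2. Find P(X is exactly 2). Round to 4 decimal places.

0.0235

Conditional on each component, P(X = 2): A: 0.00199917; B: 0.0390057.
By total probability, P(X = 2) = 0.42·0.00199917 + 0.58·0.0390057 = 0.0234629.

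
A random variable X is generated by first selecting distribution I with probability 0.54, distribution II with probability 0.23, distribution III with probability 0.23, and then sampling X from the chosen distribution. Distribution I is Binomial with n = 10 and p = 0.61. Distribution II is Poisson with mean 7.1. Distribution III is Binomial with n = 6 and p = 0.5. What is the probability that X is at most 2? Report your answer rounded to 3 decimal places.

0.091

Conditional on each component, P(X ≤ 2): I: 0.0103163; II: 0.0274801; III: 0.34375.
By total probability, P(X ≤ 2) = 0.54·0.0103163 + 0.23·0.0274801 + 0.23·0.34375 = 0.0909537.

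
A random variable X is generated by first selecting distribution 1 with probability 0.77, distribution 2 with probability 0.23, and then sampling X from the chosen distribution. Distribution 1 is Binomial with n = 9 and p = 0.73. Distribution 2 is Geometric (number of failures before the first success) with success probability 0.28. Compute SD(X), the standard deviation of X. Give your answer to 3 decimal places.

Per component, 1: μ=6.57, E[X²]=44.9388; 2: μ=2.57143, E[X²]=15.7959.
E[X] = 0.77·6.57 + 0.23·2.57143 = 5.65033.
E[X²] = 0.77·44.9388 + 0.23·15.7959 = 38.2359.
Var(X) = E[X²] − (E[X])² = 38.2359 − 31.9262 = 6.30972.
SD(X) = √6.30972 = 2.51192.

2.512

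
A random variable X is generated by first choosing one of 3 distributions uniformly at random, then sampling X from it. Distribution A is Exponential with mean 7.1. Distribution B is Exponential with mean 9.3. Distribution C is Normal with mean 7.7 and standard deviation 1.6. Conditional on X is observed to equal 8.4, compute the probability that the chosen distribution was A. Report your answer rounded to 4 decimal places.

Likelihoods f(8.4 | ·): A: 0.0431448; B: 0.0435764; C: 0.226583.
Posterior ∝ prior × likelihood. Numerator for A: 0.333333·0.0431448 = 0.0143816.
Normalizing constant: 0.333333·0.0431448 + 0.333333·0.0435764 + 0.333333·0.226583 = 0.104435.
P(A | observation) = 0.0143816 / 0.104435 = 0.137709.

0.1377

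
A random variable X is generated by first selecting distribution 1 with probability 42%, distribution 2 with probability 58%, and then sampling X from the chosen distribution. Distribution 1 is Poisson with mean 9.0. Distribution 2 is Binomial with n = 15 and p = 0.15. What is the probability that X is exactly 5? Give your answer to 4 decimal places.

0.0515

Conditional on each component, P(X = 5): 1: 0.0607269; 2: 0.0448953.
By total probability, P(X = 5) = 0.42·0.0607269 + 0.58·0.0448953 = 0.0515446.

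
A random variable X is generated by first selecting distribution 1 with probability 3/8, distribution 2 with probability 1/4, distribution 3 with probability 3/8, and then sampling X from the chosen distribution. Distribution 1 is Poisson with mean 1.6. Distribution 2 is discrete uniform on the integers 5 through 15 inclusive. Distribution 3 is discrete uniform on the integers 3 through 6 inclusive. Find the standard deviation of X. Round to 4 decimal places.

Per component, 1: μ=1.6, E[X²]=4.16; 2: μ=10, E[X²]=110; 3: μ=4.5, E[X²]=21.5.
E[X] = 0.375·1.6 + 0.25·10 + 0.375·4.5 = 4.7875.
E[X²] = 0.375·4.16 + 0.25·110 + 0.375·21.5 = 37.1225.
Var(X) = E[X²] − (E[X])² = 37.1225 − 22.9202 = 14.2023.
SD(X) = √14.2023 = 3.7686.

3.7686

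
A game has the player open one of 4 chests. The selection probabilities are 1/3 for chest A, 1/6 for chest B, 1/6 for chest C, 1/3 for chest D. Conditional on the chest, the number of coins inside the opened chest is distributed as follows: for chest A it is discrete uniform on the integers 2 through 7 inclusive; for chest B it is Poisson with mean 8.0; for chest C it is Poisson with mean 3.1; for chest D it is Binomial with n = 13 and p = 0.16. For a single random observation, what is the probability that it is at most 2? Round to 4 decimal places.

Conditional on each chest, P(X ≤ 2): A: 0.166667; B: 0.013754; C: 0.401163; D: 0.653722.
By total probability, P(X ≤ 2) = 0.333333·0.166667 + 0.166667·0.013754 + 0.166667·0.401163 + 0.333333·0.653722 = 0.342616.

0.3426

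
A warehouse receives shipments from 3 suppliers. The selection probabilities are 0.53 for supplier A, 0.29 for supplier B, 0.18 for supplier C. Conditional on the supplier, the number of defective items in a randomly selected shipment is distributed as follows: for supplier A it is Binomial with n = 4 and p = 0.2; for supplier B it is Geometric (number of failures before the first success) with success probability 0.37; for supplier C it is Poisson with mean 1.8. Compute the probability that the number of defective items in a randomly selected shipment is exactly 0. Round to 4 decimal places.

Conditional on each supplier, P(X = 0): A: 0.4096; B: 0.37; C: 0.165299.
By total probability, P(X = 0) = 0.53·0.4096 + 0.29·0.37 + 0.18·0.165299 = 0.354142.

0.3541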